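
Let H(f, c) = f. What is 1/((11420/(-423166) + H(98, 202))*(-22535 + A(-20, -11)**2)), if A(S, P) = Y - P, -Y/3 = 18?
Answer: -211583/428808864864 ≈ -4.9342e-7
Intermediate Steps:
Y = -54 (Y = -3*18 = -54)
A(S, P) = -54 - P
1/((11420/(-423166) + H(98, 202))*(-22535 + A(-20, -11)**2)) = 1/((11420/(-423166) + 98)*(-22535 + (-54 - 1*(-11))**2)) = 1/((11420*(-1/423166) + 98)*(-22535 + (-54 + 11)**2)) = 1/((-5710/211583 + 98)*(-22535 + (-43)**2)) = 1/(20729424*(-22535 + 1849)/211583) = 1/((20729424/211583)*(-20686)) = 1/(-428808864864/211583) = -211583/428808864864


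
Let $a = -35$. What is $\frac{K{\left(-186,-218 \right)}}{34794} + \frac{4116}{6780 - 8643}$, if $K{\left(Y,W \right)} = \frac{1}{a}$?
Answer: $- \frac{185645389}{84027510} \approx -2.2093$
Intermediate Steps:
$K{\left(Y,W \right)} = - \frac{1}{35}$ ($K{\left(Y,W \right)} = \frac{1}{-35} = - \frac{1}{35}$)
$\frac{K{\left(-186,-218 \right)}}{34794} + \frac{4116}{6780 - 8643} = - \frac{1}{35 \cdot 34794} + \frac{4116}{6780 - 8643} = \left(- \frac{1}{35}\right) \frac{1}{34794} + \frac{4116}{6780 - 8643} = - \frac{1}{1217790} + \frac{4116}{-1863} = - \frac{1}{1217790} + 4116 \left(- \frac{1}{1863}\right) = - \frac{1}{1217790} - \frac{1372}{621} = - \frac{185645389}{84027510}$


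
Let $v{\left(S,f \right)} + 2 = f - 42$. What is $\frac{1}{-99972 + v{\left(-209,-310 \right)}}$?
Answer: $- \frac{1}{100326} \approx -9.9675 \cdot 10^{-6}$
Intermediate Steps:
$v{\left(S,f \right)} = -44 + f$ ($v{\left(S,f \right)} = -2 + \left(f - 42\right) = -2 + \left(-42 + f\right) = -44 + f$)
$\frac{1}{-99972 + v{\left(-209,-310 \right)}} = \frac{1}{-99972 - 354} = \frac{1}{-100326} = - \frac{1}{100326}$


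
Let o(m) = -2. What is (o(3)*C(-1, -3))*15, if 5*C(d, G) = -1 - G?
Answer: -12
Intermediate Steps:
C(d, G) = -1/5 - G/5 (C(d, G) = (-1 - G)/5 = -1/5 - G/5)
(o(3)*C(-1, -3))*15 = -2*(-1/5 - 1/5*(-3))*15 = -2*(-1/5 + 3/5)*15 = -2*2/5*15 = -4/5*15 = -12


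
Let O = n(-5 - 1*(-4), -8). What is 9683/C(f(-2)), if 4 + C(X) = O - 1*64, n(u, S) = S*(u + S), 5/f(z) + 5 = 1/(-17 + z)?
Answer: 9683/4 ≈ 2420.8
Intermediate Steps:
f(z) = 5/(-5 + 1/(-17 + z))
n(u, S) = S*(S + u)
O = 72 (O = -8*(-8 + (-5 - 1*(-4))) = -8*(-8 + (-5 + 4)) = -8*(-8 - 1) = -8*(-9) = 72)
C(X) = 4 (C(X) = -4 + (72 - 1*64) = -4 + (72 - 64) = -4 + 8 = 4)
9683/C(f(-2)) = 9683/4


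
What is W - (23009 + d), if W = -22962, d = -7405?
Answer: -38566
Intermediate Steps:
W - (23009 + d) = -22962 - (23009 - 7405) = -22962 - 1*15604 = -22962 - 15604 = -38566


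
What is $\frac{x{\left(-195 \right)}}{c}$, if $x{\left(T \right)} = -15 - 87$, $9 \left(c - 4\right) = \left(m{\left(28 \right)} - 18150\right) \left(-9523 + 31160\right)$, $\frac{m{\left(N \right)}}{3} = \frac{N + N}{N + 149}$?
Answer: $\frac{27081}{11584383827} \approx 2.3377 \cdot 10^{-6}$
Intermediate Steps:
$m{\left(N \right)} = \frac{6 N}{149 + N}$ ($m{\left(N \right)} = 3 \frac{N + N}{N + 149} = 3 \frac{2 N}{149 + N} = \frac{6 N}{149 + N}$)
$c = - \frac{23168767654}{531}$ ($c = 4 + \frac{\left(6 \cdot 28 \frac{1}{149 + 28} - 18150\right) \left(-9523 + 31160\right)}{9} = 4 + \frac{\left(6 \cdot 28 \cdot \frac{1}{177} - 18150\right) 21637}{9} = 4 + \frac{\left(\frac{56}{59} - 18150\right) 21637}{9} = 4 + \frac{\left(- \frac{1070794}{59}\right) 21637}{9} = 4 + \frac{1}{9} \left(- \frac{23168769778}{59}\right) = 4 - \frac{23168769778}{531} = - \frac{23168767654}{531} \approx -4.3632 \cdot 10^{7}$)
$x{\left(T \right)} = -102$ ($x{\left(T \right)} = -15 - 87 = -102$)
$\frac{x{\left(-195 \right)}}{c} = - \frac{102}{- \frac{23168767654}{531}} = \left(-102\right) \left(- \frac{531}{23168767654}\right) = \frac{27081}{11584383827}$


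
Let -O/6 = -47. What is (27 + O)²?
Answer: 95481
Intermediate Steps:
O = 282 (O = -6*(-47) = 282)
(27 + O)² = (27 + 282)² = 309² = 95481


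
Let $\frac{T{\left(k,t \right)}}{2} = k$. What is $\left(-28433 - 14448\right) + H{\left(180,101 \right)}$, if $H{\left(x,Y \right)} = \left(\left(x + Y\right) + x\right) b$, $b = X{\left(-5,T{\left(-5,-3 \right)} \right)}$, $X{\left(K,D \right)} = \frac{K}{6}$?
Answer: $- \frac{259591}{6} \approx -43265.0$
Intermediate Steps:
$T{\left(k,t \right)} = 2 k$
$X{\left(K,D \right)} = \frac{K}{6}$ ($X{\left(K,D \right)} = K \frac{1}{6} = \frac{K}{6}$)
$b = - \frac{5}{6}$ ($b = \frac{1}{6} \left(-5\right) = - \frac{5}{6} \approx -0.83333$)
$H{\left(x,Y \right)} = - \frac{5 x}{3} - \frac{5 Y}{6}$ ($H{\left(x,Y \right)} = \left(\left(x + Y\right) + x\right) \left(- \frac{5}{6}\right) = \left(\left(Y + x\right) + x\right) \left(- \frac{5}{6}\right) = \left(Y + 2 x\right) \left(- \frac{5}{6}\right) = - \frac{5 x}{3} - \frac{5 Y}{6}$)
$\left(-28433 - 14448\right) + H{\left(180,101 \right)} = \left(-28433 - 14448\right) - \frac{2305}{6} = -42881 - \frac{2305}{6} = - \frac{259591}{6}$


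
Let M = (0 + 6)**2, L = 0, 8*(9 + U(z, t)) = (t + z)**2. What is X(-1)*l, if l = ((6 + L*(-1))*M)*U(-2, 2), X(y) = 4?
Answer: -7776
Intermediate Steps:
U(z, t) = -9 + (t + z)**2/8
M = 36 (M = 6**2 = 36)
l = -1944 (l = ((6 + 0*(-1))*36)*(-9 + (2 - 2)**2/8) = ((6 + 0)*36)*(-9 + (1/8)*0**2) = (6*36)*(-9 + (1/8)*0) = 216*(-9 + 0) = 216*(-9) = -1944)
X(-1)*l = 4*(-1944) = -7776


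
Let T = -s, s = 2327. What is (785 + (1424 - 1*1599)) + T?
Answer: -1717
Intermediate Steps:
T = -2327 (T = -1*2327 = -2327)
(785 + (1424 - 1*1599)) + T = (785 + (1424 - 1*1599)) - 2327 = (785 + (1424 - 1599)) - 2327 = (785 - 175) - 2327 = 610 - 2327 = -1717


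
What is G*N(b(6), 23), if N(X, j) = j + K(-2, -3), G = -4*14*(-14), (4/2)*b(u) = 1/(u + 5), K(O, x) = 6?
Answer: 22736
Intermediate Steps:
b(u) = 1/(2*(5 + u)) (b(u) = 1/(2*(u + 5)) = 1/(2*(5 + u)))
G = 784 (G = -56*(-14) = 784)
N(X, j) = 6 + j (N(X, j) = j + 6 = 6 + j)
G*N(b(6), 23) = 784*(6 + 23) = 784*29 = 22736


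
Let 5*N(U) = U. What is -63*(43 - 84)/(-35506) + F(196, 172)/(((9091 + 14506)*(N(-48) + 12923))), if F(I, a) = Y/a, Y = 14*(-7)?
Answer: -294814188634/4052525091983 ≈ -0.072748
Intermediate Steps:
N(U) = U/5
Y = -98
F(I, a) = -98/a
-63*(43 - 84)/(-35506) + F(196, 172)/(((9091 + 14506)*(N(-48) + 12923))) = -63*(43 - 84)/(-35506) + (-98/172)/(((9091 + 14506)*((⅕)*(-48) + 12923))) = -63*(-41)*(-1/35506) + (-98*1/172)/((23597*(-48/5 + 12923))) = 2583*(-1/35506) - 49/(86*(23597*(64567/5))) = -63/866 - 49/(86*1523587499/5) = -63/866 - 49/86*5/1523587499 = -63/866 - 35/18718360702 = -294814188634/4052525091983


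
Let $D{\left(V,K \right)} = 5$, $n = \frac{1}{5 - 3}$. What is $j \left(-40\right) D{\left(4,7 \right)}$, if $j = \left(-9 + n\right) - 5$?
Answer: $2700$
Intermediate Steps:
$n = \frac{1}{2} \approx 0.5$
$j = - \frac{27}{2}$ ($j = \left(-9 + \frac{1}{2}\right) - 5 = - \frac{17}{2} - 5 = - \frac{27}{2} \approx -13.5$)
$j \left(-40\right) D{\left(4,7 \right)} = \left(- \frac{27}{2}\right) \left(-40\right) 5 = 540 \cdot 5 = 2700$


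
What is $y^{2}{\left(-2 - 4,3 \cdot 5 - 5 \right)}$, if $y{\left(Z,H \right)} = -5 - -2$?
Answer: $9$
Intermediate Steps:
$y{\left(Z,H \right)} = -3$ ($y{\left(Z,H \right)} = -5 + 2 = -3$)
$y^{2}{\left(-2 - 4,3 \cdot 5 - 5 \right)} = \left(-3\right)^{2} = 9$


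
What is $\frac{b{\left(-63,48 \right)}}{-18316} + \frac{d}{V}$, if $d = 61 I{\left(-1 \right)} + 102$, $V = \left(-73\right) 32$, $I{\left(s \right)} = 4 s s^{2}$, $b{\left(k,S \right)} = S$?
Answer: $\frac{311093}{5348272} \approx 0.058167$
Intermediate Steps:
$I{\left(s \right)} = 4 s^{3}$
$V = -2336$
$d = -142$ ($d = 61 \cdot 4 \left(-1\right)^{3} + 102 = 61 \cdot 4 \left(-1\right) + 102 = 61 \left(-4\right) + 102 = -244 + 102 = -142$)
$\frac{b{\left(-63,48 \right)}}{-18316} + \frac{d}{V} = \frac{48}{-18316} - \frac{142}{-2336} = 48 \left(- \frac{1}{18316}\right) - - \frac{71}{1168} = - \frac{12}{4579} + \frac{71}{1168} = \frac{311093}{5348272}$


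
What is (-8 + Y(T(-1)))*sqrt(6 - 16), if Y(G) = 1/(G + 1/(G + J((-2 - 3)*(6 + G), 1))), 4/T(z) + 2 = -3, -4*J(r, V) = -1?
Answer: -1207*I*sqrt(10)/144 ≈ -26.506*I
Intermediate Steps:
J(r, V) = 1/4 (J(r, V) = -1/4*(-1) = 1/4)
T(z) = -4/5 (T(z) = 4/(-2 - 3) = 4/(-5) = 4*(-1/5) = -4/5)
Y(G) = 1/(G + 1/(1/4 + G)) (Y(G) = 1/(G + 1/(G + 1/4)) = 1/(G + 1/(1/4 + G)))
(-8 + Y(T(-1)))*sqrt(6 - 16) = (-8 + (1 + 4*(-4/5))/(4 - 4/5 + 4*(-4/5)**2))*sqrt(6 - 16) = (-8 + (1 - 16/5)/(4 - 4/5 + 4*(16/25)))*sqrt(-10) = (-8 - 11/5/(4 - 4/5 + 64/25))*(I*sqrt(10)) = (-8 - 11/5/(144/25))*(I*sqrt(10)) = (-8 + (25/144)*(-11/5))*(I*sqrt(10)) = (-8 - 55/144)*(I*sqrt(10)) = -1207*I*sqrt(10)/144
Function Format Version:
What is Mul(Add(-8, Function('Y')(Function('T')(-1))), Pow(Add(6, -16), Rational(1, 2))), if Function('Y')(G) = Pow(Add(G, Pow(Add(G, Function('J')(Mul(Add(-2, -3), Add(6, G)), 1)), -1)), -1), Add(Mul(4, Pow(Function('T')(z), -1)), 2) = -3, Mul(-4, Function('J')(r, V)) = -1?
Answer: Mul(Rational(-1207, 144), I, Pow(10, Rational(1, 2))) ≈ Mul(-26.506, I)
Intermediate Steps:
Function('J')(r, V) = Rational(1, 4) (Function('J')(r, V) = Mul(Rational(-1, 4), -1) = Rational(1, 4))
Function('T')(z) = Rational(-4, 5) (Function('T')(z) = Mul(4, Pow(Add(-2, -3), -1)) = Mul(4, Pow(-5, -1)) = Mul(4, Rational(-1, 5)) = Rational(-4, 5))
Function('Y')(G) = Pow(Add(G, Pow(Add(Rational(1, 4), G), -1)), -1) (Function('Y')(G) = Pow(Add(G, Pow(Add(G, Rational(1, 4)), -1)), -1) = Pow(Add(G, Pow(Add(Rational(1, 4), G), -1)), -1))
Mul(Add(-8, Function('Y')(Function('T')(-1))), Pow(Add(6, -16), Rational(1, 2))) = Mul(Add(-8, Mul(Pow(Add(4, Rational(-4, 5), Mul(4, Pow(Rational(-4, 5), 2))), -1), Add(1, Mul(4, Rational(-4, 5))))), Pow(Add(6, -16), Rational(1, 2))) = Mul(Add(-8, Mul(Pow(Add(4, Rational(-4, 5), Mul(4, Rational(16, 25))), -1), Add(1, Rational(-16, 5)))), Pow(-10, Rational(1, 2))) = Mul(Add(-8, Mul(Pow(Add(4, Rational(-4, 5), Rational(64, 25)), -1), Rational(-11, 5))), Mul(I, Pow(10, Rational(1, 2)))) = Mul(Add(-8, Mul(Pow(Rational(144, 25), -1), Rational(-11, 5))), Mul(I, Pow(10, Rational(1, 2)))) = Mul(Add(-8, Mul(Rational(25, 144), Rational(-11, 5))), Mul(I, Pow(10, Rational(1, 2)))) = Mul(Add(-8, Rational(-55, 144)), Mul(I, Pow(10, Rational(1, 2)))) = Mul(Rational(-1207, 144), Mul(I, Pow(10, Rational(1, 2)))) = Mul(Rational(-1207, 144), I, Pow(10, Rational(1, 2)))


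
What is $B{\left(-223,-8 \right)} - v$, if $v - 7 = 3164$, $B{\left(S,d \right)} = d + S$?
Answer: $-3402$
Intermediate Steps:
$B{\left(S,d \right)} = S + d$
$v = 3171$ ($v = 7 + 3164 = 3171$)
$B{\left(-223,-8 \right)} - v = \left(-223 - 8\right) - 3171 = -231 - 3171 = -3402$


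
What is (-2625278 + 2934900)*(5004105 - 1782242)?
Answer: 997559665786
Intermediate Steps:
(-2625278 + 2934900)*(5004105 - 1782242) = 309622*3221863 = 997559665786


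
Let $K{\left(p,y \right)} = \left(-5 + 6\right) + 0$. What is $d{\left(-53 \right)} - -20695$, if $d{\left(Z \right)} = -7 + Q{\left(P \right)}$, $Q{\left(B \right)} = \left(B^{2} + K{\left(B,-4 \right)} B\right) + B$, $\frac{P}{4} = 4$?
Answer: $20976$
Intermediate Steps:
$P = 16$ ($P = 4 \cdot 4 = 16$)
$K{\left(p,y \right)} = 1$ ($K{\left(p,y \right)} = 1 + 0 = 1$)
$Q{\left(B \right)} = B^{2} + 2 B$ ($Q{\left(B \right)} = \left(B^{2} + 1 B\right) + B = \left(B^{2} + B\right) + B = \left(B + B^{2}\right) + B = B^{2} + 2 B$)
$d{\left(Z \right)} = 281$ ($d{\left(Z \right)} = -7 + 16 \left(2 + 16\right) = -7 + 16 \cdot 18 = -7 + 288 = 281$)
$d{\left(-53 \right)} - -20695 = 281 - -20695 = 281 + 20695 = 20976$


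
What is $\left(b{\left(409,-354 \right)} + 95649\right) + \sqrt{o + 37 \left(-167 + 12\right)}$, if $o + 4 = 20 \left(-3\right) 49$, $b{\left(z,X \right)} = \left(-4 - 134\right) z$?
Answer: $39207 + i \sqrt{8679} \approx 39207.0 + 93.161 i$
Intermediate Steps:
$b{\left(z,X \right)} = - 138 z$ ($b{\left(z,X \right)} = \left(-4 - 134\right) z = - 138 z$)
$o = -2944$ ($o = -4 + 20 \left(-3\right) 49 = -4 - 2940 = -2944$)
$\left(b{\left(409,-354 \right)} + 95649\right) + \sqrt{o + 37 \left(-167 + 12\right)} = \left(\left(-138\right) 409 + 95649\right) + \sqrt{-2944 + 37 \left(-167 + 12\right)} = \left(-56442 + 95649\right) + \sqrt{-2944 + 37 \left(-155\right)} = 39207 + \sqrt{-2944 - 5735} = 39207 + \sqrt{-8679} = 39207 + i \sqrt{8679}$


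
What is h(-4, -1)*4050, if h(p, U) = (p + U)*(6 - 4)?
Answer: -40500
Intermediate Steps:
h(p, U) = 2*U + 2*p (h(p, U) = (U + p)*2 = 2*U + 2*p)
h(-4, -1)*4050 = (2*(-1) + 2*(-4))*4050 = (-2 - 8)*4050 = -10*4050 = -40500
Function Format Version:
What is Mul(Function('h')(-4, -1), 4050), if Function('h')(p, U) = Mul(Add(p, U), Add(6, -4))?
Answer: -40500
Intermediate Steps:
Function('h')(p, U) = Add(Mul(2, U), Mul(2, p)) (Function('h')(p, U) = Mul(Add(U, p), 2) = Add(Mul(2, U), Mul(2, p)))
Mul(Function('h')(-4, -1), 4050) = Mul(Add(Mul(2, -1), Mul(2, -4)), 4050) = Mul(Add(-2, -8), 4050) = Mul(-10, 4050) = -40500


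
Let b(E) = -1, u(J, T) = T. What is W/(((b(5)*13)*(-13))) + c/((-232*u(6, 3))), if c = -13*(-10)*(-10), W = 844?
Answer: 201781/29406 ≈ 6.8619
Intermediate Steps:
c = -1300 (c = 130*(-10) = -1300)
W/(((b(5)*13)*(-13))) + c/((-232*u(6, 3))) = 844/((-1*13*(-13))) - 1300/((-232*3)) = 844/((-13*(-13))) - 1300/(-696) = 844/169 - 1300*(-1/696) = 844*(1/169) + 325/174 = 844/169 + 325/174 = 201781/29406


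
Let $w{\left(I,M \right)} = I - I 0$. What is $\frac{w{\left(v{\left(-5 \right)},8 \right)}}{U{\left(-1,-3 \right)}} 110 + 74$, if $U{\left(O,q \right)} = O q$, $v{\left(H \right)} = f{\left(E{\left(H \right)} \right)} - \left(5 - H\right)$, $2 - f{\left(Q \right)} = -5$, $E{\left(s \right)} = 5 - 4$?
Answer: $-36$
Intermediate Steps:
$E{\left(s \right)} = 1$
$f{\left(Q \right)} = 7$ ($f{\left(Q \right)} = 2 - -5 = 2 + 5 = 7$)
$v{\left(H \right)} = 2 + H$ ($v{\left(H \right)} = 7 - \left(5 - H\right) = 7 + \left(-5 + H\right) = 2 + H$)
$w{\left(I,M \right)} = I$ ($w{\left(I,M \right)} = I - 0 = I + 0 = I$)
$\frac{w{\left(v{\left(-5 \right)},8 \right)}}{U{\left(-1,-3 \right)}} 110 + 74 = \frac{2 - 5}{\left(-1\right) \left(-3\right)} 110 + 74 = - \frac{3}{3} \cdot 110 + 74 = \left(-3\right) \frac{1}{3} \cdot 110 + 74 = \left(-1\right) 110 + 74 = -110 + 74 = -36$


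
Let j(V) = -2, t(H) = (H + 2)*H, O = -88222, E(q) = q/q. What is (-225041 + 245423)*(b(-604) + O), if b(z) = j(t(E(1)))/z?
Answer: -271519251213/151 ≈ -1.7981e+9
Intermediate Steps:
E(q) = 1
t(H) = H*(2 + H) (t(H) = (2 + H)*H = H*(2 + H))
b(z) = -2/z
(-225041 + 245423)*(b(-604) + O) = (-225041 + 245423)*(-2/(-604) - 88222) = 20382*(-2*(-1/604) - 88222) = 20382*(1/302 - 88222) = 20382*(-26643043/302) = -271519251213/151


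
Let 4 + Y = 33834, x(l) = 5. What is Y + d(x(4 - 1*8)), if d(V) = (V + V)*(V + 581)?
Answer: 39690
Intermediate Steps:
d(V) = 2*V*(581 + V) (d(V) = (2*V)*(581 + V) = 2*V*(581 + V))
Y = 33830 (Y = -4 + 33834 = 33830)
Y + d(x(4 - 1*8)) = 33830 + 2*5*(581 + 5) = 33830 + 2*5*586 = 33830 + 5860 = 39690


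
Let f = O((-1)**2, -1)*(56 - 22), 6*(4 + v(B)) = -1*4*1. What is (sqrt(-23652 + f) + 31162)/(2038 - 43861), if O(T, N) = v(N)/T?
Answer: -31162/41823 - 2*I*sqrt(53574)/125469 ≈ -0.74509 - 0.0036895*I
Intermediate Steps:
v(B) = -14/3 (v(B) = -4 + (-1*4*1)/6 = -4 + (-4*1)/6 = -4 + (1/6)*(-4) = -4 - 2/3 = -14/3)
O(T, N) = -14/(3*T)
f = -476/3 (f = (-14/(3*((-1)**2)))*(56 - 22) = -14/3/1*34 = -14/3*1*34 = -14/3*34 = -476/3 ≈ -158.67)
(sqrt(-23652 + f) + 31162)/(2038 - 43861) = (sqrt(-23652 - 476/3) + 31162)/(2038 - 43861) = (sqrt(-71432/3) + 31162)/(-41823) = (2*I*sqrt(53574)/3 + 31162)*(-1/41823) = (31162 + 2*I*sqrt(53574)/3)*(-1/41823) = -31162/41823 - 2*I*sqrt(53574)/125469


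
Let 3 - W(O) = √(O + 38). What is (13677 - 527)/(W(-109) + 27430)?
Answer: 36074395/75256956 + 1315*I*√71/75256956 ≈ 0.47935 + 0.00014723*I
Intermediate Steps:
W(O) = 3 - √(38 + O) (W(O) = 3 - √(O + 38) = 3 - √(38 + O))
(13677 - 527)/(W(-109) + 27430) = (13677 - 527)/((3 - √(38 - 109)) + 27430) = 13150/((3 - √(-71)) + 27430) = 13150/((3 - I*√71) + 27430) = 13150/(27433 - I*√71)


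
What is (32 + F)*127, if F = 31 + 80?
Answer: 18161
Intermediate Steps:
F = 111
(32 + F)*127 = (32 + 111)*127 = 143*127 = 18161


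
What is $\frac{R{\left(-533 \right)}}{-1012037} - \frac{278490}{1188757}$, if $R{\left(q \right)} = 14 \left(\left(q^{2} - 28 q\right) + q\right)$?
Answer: $- \frac{403794218090}{92543543693} \approx -4.3633$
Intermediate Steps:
$R{\left(q \right)} = - 378 q + 14 q^{2}$ ($R{\left(q \right)} = 14 \left(q^{2} - 27 q\right) = - 378 q + 14 q^{2}$)
$\frac{R{\left(-533 \right)}}{-1012037} - \frac{278490}{1188757} = \frac{14 \left(-533\right) \left(-27 - 533\right)}{-1012037} - \frac{278490}{1188757} = 14 \left(-533\right) \left(-560\right) \left(- \frac{1}{1012037}\right) - \frac{278490}{1188757} = 4178720 \left(- \frac{1}{1012037}\right) - \frac{278490}{1188757} = - \frac{321440}{77849} - \frac{278490}{1188757} = - \frac{403794218090}{92543543693}$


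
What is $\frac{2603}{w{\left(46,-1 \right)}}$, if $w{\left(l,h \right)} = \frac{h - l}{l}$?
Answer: $- \frac{119738}{47} \approx -2547.6$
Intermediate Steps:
$w{\left(l,h \right)} = \frac{h - l}{l}$
$\frac{2603}{w{\left(46,-1 \right)}} = \frac{2603}{\frac{1}{46} \left(-1 - 46\right)} = \frac{2603}{\frac{1}{46} \left(-47\right)} = \frac{2603}{- \frac{47}{46}} = 2603 \left(- \frac{46}{47}\right) = - \frac{119738}{47}$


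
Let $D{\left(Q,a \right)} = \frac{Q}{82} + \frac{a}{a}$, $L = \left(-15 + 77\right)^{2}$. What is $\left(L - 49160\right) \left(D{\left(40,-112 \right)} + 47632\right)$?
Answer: $- \frac{88500924468}{41} \approx -2.1586 \cdot 10^{9}$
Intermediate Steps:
$L = 3844$ ($L = 62^{2} = 3844$)
$D{\left(Q,a \right)} = 1 + \frac{Q}{82}$ ($D{\left(Q,a \right)} = Q \frac{1}{82} + 1 = \frac{Q}{82} + 1 = 1 + \frac{Q}{82}$)
$\left(L - 49160\right) \left(D{\left(40,-112 \right)} + 47632\right) = \left(3844 - 49160\right) \left(\left(1 + \frac{1}{82} \cdot 40\right) + 47632\right) = - 45316 \left(\left(1 + \frac{20}{41}\right) + 47632\right) = - 45316 \left(\frac{61}{41} + 47632\right) = \left(-45316\right) \frac{1952973}{41} = - \frac{88500924468}{41}$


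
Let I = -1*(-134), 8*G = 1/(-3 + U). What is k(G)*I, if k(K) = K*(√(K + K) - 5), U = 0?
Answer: 335/12 - 67*I*√3/72 ≈ 27.917 - 1.6118*I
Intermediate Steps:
G = -1/24 (G = 1/(8*(-3 + 0)) = (⅛)/(-3) = (⅛)*(-⅓) = -1/24 ≈ -0.041667)
I = 134
k(K) = K*(-5 + √2*√K) (k(K) = K*(√(2*K) - 5) = K*(√2*√K - 5) = K*(-5 + √2*√K))
k(G)*I = (-5*(-1/24) + √2*(-1/24)^(3/2))*134 = (5/24 + √2*(-I*√6/288))*134 = (5/24 - I*√3/144)*134 = 335/12 - 67*I*√3/72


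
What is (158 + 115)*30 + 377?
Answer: 8567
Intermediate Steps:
(158 + 115)*30 + 377 = 273*30 + 377 = 8190 + 377 = 8567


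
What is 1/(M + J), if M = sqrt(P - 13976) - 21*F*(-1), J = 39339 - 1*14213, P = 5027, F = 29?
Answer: 25735/662299174 - I*sqrt(8949)/662299174 ≈ 3.8857e-5 - 1.4283e-7*I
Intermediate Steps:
J = 25126 (J = 39339 - 14213 = 25126)
M = 609 + I*sqrt(8949) (M = sqrt(5027 - 13976) - 21*29*(-1) = sqrt(-8949) - 609*(-1) = I*sqrt(8949) - 1*(-609) = I*sqrt(8949) + 609 = 609 + I*sqrt(8949) ≈ 609.0 + 94.599*I)
1/(M + J) = 1/((609 + I*sqrt(8949)) + 25126) = 1/(25735 + I*sqrt(8949))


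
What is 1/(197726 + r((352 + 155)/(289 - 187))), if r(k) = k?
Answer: 34/6722853 ≈ 5.0574e-6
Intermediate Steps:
1/(197726 + r((352 + 155)/(289 - 187))) = 1/(197726 + (352 + 155)/(289 - 187)) = 1/(197726 + 507/102) = 1/(197726 + 507*(1/102)) = 1/(197726 + 169/34) = 1/(6722853/34) = 34/6722853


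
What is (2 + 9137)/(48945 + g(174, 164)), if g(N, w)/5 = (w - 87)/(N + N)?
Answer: 3180372/17033245 ≈ 0.18672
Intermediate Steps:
g(N, w) = 5*(-87 + w)/(2*N) (g(N, w) = 5*((w - 87)/(N + N)) = 5*((-87 + w)/((2*N))) = 5*((-87 + w)*(1/(2*N))) = 5*((-87 + w)/(2*N)) = 5*(-87 + w)/(2*N))
(2 + 9137)/(48945 + g(174, 164)) = (2 + 9137)/(48945 + (5/2)*(-87 + 164)/174) = 9139/(48945 + (5/2)*(1/174)*77) = 9139/(48945 + 385/348) = 9139/(17033245/348) = 9139*(348/17033245) = 3180372/17033245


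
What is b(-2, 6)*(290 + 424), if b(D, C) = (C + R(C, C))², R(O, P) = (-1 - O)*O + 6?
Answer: 642600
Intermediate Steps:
R(O, P) = 6 + O*(-1 - O) (R(O, P) = O*(-1 - O) + 6 = 6 + O*(-1 - O))
b(D, C) = (6 - C²)² (b(D, C) = (C + (6 - C - C²))² = (6 - C²)²)
b(-2, 6)*(290 + 424) = (-6 + 6²)²*(290 + 424) = (-6 + 36)²*714 = 30²*714 = 900*714 = 642600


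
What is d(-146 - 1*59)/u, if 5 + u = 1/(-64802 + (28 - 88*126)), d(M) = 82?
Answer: -6220684/379311 ≈ -16.400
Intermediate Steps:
u = -379311/75862 (u = -5 + 1/(-64802 + (28 - 88*126)) = -5 + 1/(-64802 + (28 - 11088)) = -5 + 1/(-64802 - 11060) = -5 + 1/(-75862) = -5 - 1/75862 = -379311/75862 ≈ -5.0000)
d(-146 - 1*59)/u = 82/(-379311/75862) = 82*(-75862/379311) = -6220684/379311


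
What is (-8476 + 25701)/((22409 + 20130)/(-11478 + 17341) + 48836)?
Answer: 100990175/286368007 ≈ 0.35266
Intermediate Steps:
(-8476 + 25701)/((22409 + 20130)/(-11478 + 17341) + 48836) = 17225/(42539/5863 + 48836) = 17225/(286368007/5863) = 17225*(5863/286368007) = 100990175/286368007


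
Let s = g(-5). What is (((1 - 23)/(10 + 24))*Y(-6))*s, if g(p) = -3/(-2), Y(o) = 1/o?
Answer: 11/68 ≈ 0.16176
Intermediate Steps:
g(p) = 3/2 (g(p) = -3*(-½) = 3/2)
s = 3/2 ≈ 1.5000
(((1 - 23)/(10 + 24))*Y(-6))*s = (((1 - 23)/(10 + 24))/(-6))*(3/2) = (-22/34*(-⅙))*(3/2) = (-22*1/34*(-⅙))*(3/2) = -11/17*(-⅙)*(3/2) = (11/102)*(3/2) = 11/68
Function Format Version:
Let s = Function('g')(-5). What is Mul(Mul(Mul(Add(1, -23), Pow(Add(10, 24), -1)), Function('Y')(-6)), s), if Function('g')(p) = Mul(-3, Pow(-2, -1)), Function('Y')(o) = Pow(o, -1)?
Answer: Rational(11, 68) ≈ 0.16176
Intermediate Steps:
Function('g')(p) = Rational(3, 2) (Function('g')(p) = Mul(-3, Rational(-1, 2)) = Rational(3, 2))
s = Rational(3, 2) ≈ 1.5000
Mul(Mul(Mul(Add(1, -23), Pow(Add(10, 24), -1)), Function('Y')(-6)), s) = Mul(Mul(Mul(Add(1, -23), Pow(Add(10, 24), -1)), Pow(-6, -1)), Rational(3, 2)) = Mul(Mul(Mul(-22, Pow(34, -1)), Rational(-1, 6)), Rational(3, 2)) = Mul(Mul(Mul(-22, Rational(1, 34)), Rational(-1, 6)), Rational(3, 2)) = Mul(Mul(Rational(-11, 17), Rational(-1, 6)), Rational(3, 2)) = Mul(Rational(11, 102), Rational(3, 2)) = Rational(11, 68)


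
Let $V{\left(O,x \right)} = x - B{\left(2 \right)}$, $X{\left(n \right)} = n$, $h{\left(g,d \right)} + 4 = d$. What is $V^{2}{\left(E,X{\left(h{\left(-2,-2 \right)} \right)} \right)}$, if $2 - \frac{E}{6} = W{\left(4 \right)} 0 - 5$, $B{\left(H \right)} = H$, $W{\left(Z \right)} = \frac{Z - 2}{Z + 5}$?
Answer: $64$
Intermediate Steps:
$W{\left(Z \right)} = \frac{-2 + Z}{5 + Z}$
$h{\left(g,d \right)} = -4 + d$
$E = 42$ ($E = 12 - 6 \left(\frac{-2 + 4}{5 + 4} \cdot 0 - 5\right) = 12 - 6 \left(\frac{1}{9} \cdot 2 \cdot 0 - 5\right) = 12 - 6 \left(\frac{2}{9} \cdot 0 - 5\right) = 12 - 6 \left(0 - 5\right) = 12 - -30 = 12 + 30 = 42$)
$V{\left(O,x \right)} = -2 + x$ ($V{\left(O,x \right)} = x - 2 = -2 + x$)
$V^{2}{\left(E,X{\left(h{\left(-2,-2 \right)} \right)} \right)} = \left(-2 - 6\right)^{2} = \left(-8\right)^{2} = 64$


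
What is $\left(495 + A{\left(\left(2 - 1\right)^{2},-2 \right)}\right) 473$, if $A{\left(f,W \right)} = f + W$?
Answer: $233662$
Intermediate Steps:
$A{\left(f,W \right)} = W + f$
$\left(495 + A{\left(\left(2 - 1\right)^{2},-2 \right)}\right) 473 = \left(495 - \left(2 - \left(2 - 1\right)^{2}\right)\right) 473 = \left(495 - \left(2 - 1^{2}\right)\right) 473 = \left(495 + \left(-2 + 1\right)\right) 473 = \left(495 - 1\right) 473 = 494 \cdot 473 = 233662$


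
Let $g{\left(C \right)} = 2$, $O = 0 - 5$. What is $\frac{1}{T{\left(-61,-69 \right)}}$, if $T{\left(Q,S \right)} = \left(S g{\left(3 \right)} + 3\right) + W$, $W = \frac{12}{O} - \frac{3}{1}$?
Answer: $- \frac{5}{702} \approx -0.0071225$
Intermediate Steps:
$O = -5$
$W = - \frac{27}{5}$ ($W = \frac{12}{-5} - \frac{3}{1} = 12 \left(- \frac{1}{5}\right) - 3 = - \frac{12}{5} - 3 = - \frac{27}{5} \approx -5.4$)
$T{\left(Q,S \right)} = - \frac{12}{5} + 2 S$ ($T{\left(Q,S \right)} = \left(S 2 + 3\right) - \frac{27}{5} = \left(2 S + 3\right) - \frac{27}{5} = \left(3 + 2 S\right) - \frac{27}{5} = - \frac{12}{5} + 2 S$)
$\frac{1}{T{\left(-61,-69 \right)}} = \frac{1}{- \frac{12}{5} + 2 \left(-69\right)} = \frac{1}{- \frac{12}{5} - 138} = \frac{1}{- \frac{702}{5}} = - \frac{5}{702}$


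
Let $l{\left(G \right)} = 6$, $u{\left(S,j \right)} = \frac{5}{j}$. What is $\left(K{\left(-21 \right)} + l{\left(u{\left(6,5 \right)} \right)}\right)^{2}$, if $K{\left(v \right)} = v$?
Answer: $225$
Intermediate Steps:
$\left(K{\left(-21 \right)} + l{\left(u{\left(6,5 \right)} \right)}\right)^{2} = \left(-21 + 6\right)^{2} = \left(-15\right)^{2} = 225$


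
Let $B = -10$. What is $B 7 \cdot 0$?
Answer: $0$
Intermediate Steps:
$B 7 \cdot 0 = \left(-10\right) 7 \cdot 0 = \left(-70\right) 0 = 0$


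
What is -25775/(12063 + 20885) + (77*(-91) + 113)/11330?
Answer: -259587131/186650420 ≈ -1.3908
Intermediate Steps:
-25775/(12063 + 20885) + (77*(-91) + 113)/11330 = -25775/32948 + (-7007 + 113)*(1/11330) = -25775*1/32948 - 6894*1/11330 = -25775/32948 - 3447/5665 = -259587131/186650420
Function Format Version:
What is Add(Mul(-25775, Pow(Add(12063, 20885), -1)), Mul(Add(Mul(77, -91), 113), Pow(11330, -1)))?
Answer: Rational(-259587131, 186650420) ≈ -1.3908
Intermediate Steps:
Add(Mul(-25775, Pow(Add(12063, 20885), -1)), Mul(Add(Mul(77, -91), 113), Pow(11330, -1))) = Add(Mul(-25775, Pow(32948, -1)), Mul(Add(-7007, 113), Rational(1, 11330))) = Add(Mul(-25775, Rational(1, 32948)), Mul(-6894, Rational(1, 11330))) = Add(Rational(-25775, 32948), Rational(-3447, 5665)) = Rational(-259587131, 186650420)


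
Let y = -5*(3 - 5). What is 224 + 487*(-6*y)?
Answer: -28996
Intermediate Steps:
y = 10 (y = -5*(-2) = 10)
224 + 487*(-6*y) = 224 + 487*(-6*10) = 224 + 487*(-60) = 224 - 29220 = -28996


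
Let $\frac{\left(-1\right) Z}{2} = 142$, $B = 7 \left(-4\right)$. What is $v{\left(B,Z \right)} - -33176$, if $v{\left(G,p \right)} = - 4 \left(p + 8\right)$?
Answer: $34280$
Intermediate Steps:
$B = -28$
$Z = -284$ ($Z = \left(-2\right) 142 = -284$)
$v{\left(G,p \right)} = -32 - 4 p$ ($v{\left(G,p \right)} = - 4 \left(8 + p\right) = -32 - 4 p$)
$v{\left(B,Z \right)} - -33176 = \left(-32 - -1136\right) - -33176 = \left(-32 + 1136\right) + 33176 = 1104 + 33176 = 34280$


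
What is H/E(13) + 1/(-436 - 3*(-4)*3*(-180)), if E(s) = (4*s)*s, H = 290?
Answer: 5220169/12168000 ≈ 0.42901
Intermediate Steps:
E(s) = 4*s²
H/E(13) + 1/(-436 - 3*(-4)*3*(-180)) = 290/((4*13²)) + 1/(-436 - 3*(-4)*3*(-180)) = 290/((4*169)) - 1/180/(-436 + 12*3) = 290/676 - 1/180/(-436 + 36) = 290*(1/676) - 1/180/(-400) = 145/338 - 1/400*(-1/180) = 145/338 + 1/72000 = 5220169/12168000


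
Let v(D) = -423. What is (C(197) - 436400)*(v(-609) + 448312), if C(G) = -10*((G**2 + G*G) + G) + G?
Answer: -543895350817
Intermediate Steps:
C(G) = -20*G**2 - 9*G (C(G) = -10*((G**2 + G**2) + G) + G = -10*(2*G**2 + G) + G = -10*(G + 2*G**2) + G = (-20*G**2 - 10*G) + G = -20*G**2 - 9*G)
(C(197) - 436400)*(v(-609) + 448312) = (-1*197*(9 + 20*197) - 436400)*(-423 + 448312) = (-1*197*(9 + 3940) - 436400)*447889 = (-1*197*3949 - 436400)*447889 = (-777953 - 436400)*447889 = -1214353*447889 = -543895350817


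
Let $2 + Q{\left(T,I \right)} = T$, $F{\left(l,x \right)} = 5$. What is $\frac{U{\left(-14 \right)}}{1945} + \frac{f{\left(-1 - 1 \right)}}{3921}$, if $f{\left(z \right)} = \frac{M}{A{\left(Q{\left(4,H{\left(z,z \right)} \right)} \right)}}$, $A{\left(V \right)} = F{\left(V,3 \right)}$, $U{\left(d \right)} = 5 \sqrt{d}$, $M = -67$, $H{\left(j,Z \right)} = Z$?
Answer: $- \frac{67}{19605} + \frac{i \sqrt{14}}{389} \approx -0.0034175 + 0.0096187 i$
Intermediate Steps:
$Q{\left(T,I \right)} = -2 + T$
$A{\left(V \right)} = 5$
$f{\left(z \right)} = - \frac{67}{5}$
$\frac{U{\left(-14 \right)}}{1945} + \frac{f{\left(-1 - 1 \right)}}{3921} = \frac{5 \sqrt{-14}}{1945} - \frac{67}{5 \cdot 3921} = 5 i \sqrt{14} \cdot \frac{1}{1945} - \frac{67}{19605} = \frac{i \sqrt{14}}{389} - \frac{67}{19605} = - \frac{67}{19605} + \frac{i \sqrt{14}}{389}$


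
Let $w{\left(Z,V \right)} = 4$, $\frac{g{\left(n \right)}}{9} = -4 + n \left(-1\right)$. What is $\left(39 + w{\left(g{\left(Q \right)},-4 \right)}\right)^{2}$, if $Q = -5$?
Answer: $1849$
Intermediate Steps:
$g{\left(n \right)} = -36 - 9 n$ ($g{\left(n \right)} = 9 \left(-4 + n \left(-1\right)\right) = 9 \left(-4 - n\right) = -36 - 9 n$)
$\left(39 + w{\left(g{\left(Q \right)},-4 \right)}\right)^{2} = \left(39 + 4\right)^{2} = 43^{2} = 1849$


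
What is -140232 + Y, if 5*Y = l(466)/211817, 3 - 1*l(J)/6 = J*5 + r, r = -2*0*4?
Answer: -148517621682/1059085 ≈ -1.4023e+5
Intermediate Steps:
r = 0 (r = 0*4 = 0)
l(J) = 18 - 30*J (l(J) = 18 - 6*(J*5 + 0) = 18 - 6*(5*J + 0) = 18 - 30*J)
Y = -13962/1059085 (Y = ((18 - 30*466)/211817)/5 = ((18 - 13980)*(1/211817))/5 = (-13962*1/211817)/5 = (1/5)*(-13962/211817) = -13962/1059085 ≈ -0.013183)
-140232 + Y = -140232 - 13962/1059085 = -148517621682/1059085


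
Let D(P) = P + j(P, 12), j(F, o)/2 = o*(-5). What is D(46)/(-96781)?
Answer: 74/96781 ≈ 0.00076461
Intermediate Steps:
j(F, o) = -10*o (j(F, o) = 2*(o*(-5)) = 2*(-5*o) = -10*o)
D(P) = -120 + P (D(P) = P - 10*12 = P - 120 = -120 + P)
D(46)/(-96781) = (-120 + 46)/(-96781) = -74*(-1/96781) = 74/96781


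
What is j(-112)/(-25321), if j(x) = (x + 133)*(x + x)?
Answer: 4704/25321 ≈ 0.18577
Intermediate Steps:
j(x) = 2*x*(133 + x) (j(x) = (133 + x)*(2*x) = 2*x*(133 + x))
j(-112)/(-25321) = (2*(-112)*(133 - 112))/(-25321) = (2*(-112)*21)*(-1/25321) = -4704*(-1/25321) = 4704/25321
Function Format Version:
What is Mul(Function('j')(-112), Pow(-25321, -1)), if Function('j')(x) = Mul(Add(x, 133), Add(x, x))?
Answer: Rational(4704, 25321) ≈ 0.18577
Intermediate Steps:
Function('j')(x) = Mul(2, x, Add(133, x)) (Function('j')(x) = Mul(Add(133, x), Mul(2, x)) = Mul(2, x, Add(133, x)))
Mul(Function('j')(-112), Pow(-25321, -1)) = Mul(Mul(2, -112, Add(133, -112)), Pow(-25321, -1)) = Mul(Mul(2, -112, 21), Rational(-1, 25321)) = Mul(-4704, Rational(-1, 25321)) = Rational(4704, 25321)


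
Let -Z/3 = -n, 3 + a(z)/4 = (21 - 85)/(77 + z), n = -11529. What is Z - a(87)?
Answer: -1417511/41 ≈ -34573.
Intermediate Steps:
a(z) = -12 - 256/(77 + z) (a(z) = -12 + 4*((21 - 85)/(77 + z)) = -12 + 4*(-64/(77 + z)) = -12 - 256/(77 + z))
Z = -34587 (Z = -(-3)*(-11529) = -3*11529 = -34587)
Z - a(87) = -34587 - 4*(-295 - 3*87)/(77 + 87) = -34587 - 4*(-295 - 261)/164 = -34587 - 4*(-556)/164 = -34587 - 1*(-556/41) = -34587 + 556/41 = -1417511/41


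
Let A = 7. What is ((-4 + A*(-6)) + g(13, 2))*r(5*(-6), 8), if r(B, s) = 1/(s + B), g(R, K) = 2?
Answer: 2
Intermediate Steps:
r(B, s) = 1/(B + s)
((-4 + A*(-6)) + g(13, 2))*r(5*(-6), 8) = ((-4 + 7*(-6)) + 2)/(5*(-6) + 8) = ((-4 - 42) + 2)/(-30 + 8) = (-46 + 2)/(-22) = -44*(-1/22) = 2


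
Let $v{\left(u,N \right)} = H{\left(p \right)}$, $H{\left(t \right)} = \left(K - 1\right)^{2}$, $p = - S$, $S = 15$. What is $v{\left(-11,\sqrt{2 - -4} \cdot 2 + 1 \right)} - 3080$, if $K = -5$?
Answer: $-3044$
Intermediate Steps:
$p = -15$ ($p = \left(-1\right) 15 = -15$)
$H{\left(t \right)} = 36$ ($H{\left(t \right)} = \left(-5 - 1\right)^{2} = \left(-6\right)^{2} = 36$)
$v{\left(u,N \right)} = 36$
$v{\left(-11,\sqrt{2 - -4} \cdot 2 + 1 \right)} - 3080 = 36 - 3080 = -3044$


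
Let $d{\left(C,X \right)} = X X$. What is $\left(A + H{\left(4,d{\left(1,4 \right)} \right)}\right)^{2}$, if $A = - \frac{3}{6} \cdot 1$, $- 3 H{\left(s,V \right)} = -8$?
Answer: $\frac{169}{36} \approx 4.6944$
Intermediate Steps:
$d{\left(C,X \right)} = X^{2}$
$H{\left(s,V \right)} = \frac{8}{3}$ ($H{\left(s,V \right)} = \left(- \frac{1}{3}\right) \left(-8\right) = \frac{8}{3}$)
$A = - \frac{1}{2}$ ($A = \left(-3\right) \frac{1}{6} \cdot 1 = \left(- \frac{1}{2}\right) 1 = - \frac{1}{2} \approx -0.5$)
$\left(A + H{\left(4,d{\left(1,4 \right)} \right)}\right)^{2} = \left(- \frac{1}{2} + \frac{8}{3}\right)^{2} = \left(\frac{13}{6}\right)^{2} = \frac{169}{36}$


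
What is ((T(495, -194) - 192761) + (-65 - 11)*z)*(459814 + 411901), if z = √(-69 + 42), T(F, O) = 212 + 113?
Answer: -167749347740 - 198751020*I*√3 ≈ -1.6775e+11 - 3.4425e+8*I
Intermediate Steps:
T(F, O) = 325
z = 3*I*√3 (z = √(-27) = 3*I*√3 ≈ 5.1962*I)
((T(495, -194) - 192761) + (-65 - 11)*z)*(459814 + 411901) = ((325 - 192761) + (-65 - 11)*(3*I*√3))*(459814 + 411901) = (-192436 - 228*I*√3)*871715 = -167749347740 - 198751020*I*√3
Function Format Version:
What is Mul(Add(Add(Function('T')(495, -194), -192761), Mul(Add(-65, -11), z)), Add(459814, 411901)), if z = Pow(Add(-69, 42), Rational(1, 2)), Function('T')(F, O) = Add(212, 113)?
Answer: Add(-167749347740, Mul(-198751020, I, Pow(3, Rational(1, 2)))) ≈ Add(-1.6775e+11, Mul(-3.4425e+8, I))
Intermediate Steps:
Function('T')(F, O) = 325
z = Mul(3, I, Pow(3, Rational(1, 2))) (z = Pow(-27, Rational(1, 2)) = Mul(3, I, Pow(3, Rational(1, 2))) ≈ Mul(5.1962, I))
Mul(Add(Add(Function('T')(495, -194), -192761), Mul(Add(-65, -11), z)), Add(459814, 411901)) = Mul(Add(Add(325, -192761), Mul(Add(-65, -11), Mul(3, I, Pow(3, Rational(1, 2))))), Add(459814, 411901)) = Mul(Add(-192436, Mul(-76, Mul(3, I, Pow(3, Rational(1, 2))))), 871715) = Mul(Add(-192436, Mul(-228, I, Pow(3, Rational(1, 2)))), 871715) = Add(-167749347740, Mul(-198751020, I, Pow(3, Rational(1, 2))))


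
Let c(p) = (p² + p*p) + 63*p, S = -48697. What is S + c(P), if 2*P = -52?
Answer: -48983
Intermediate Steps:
P = -26 (P = (½)*(-52) = -26)
c(p) = 2*p² + 63*p (c(p) = (p² + p²) + 63*p = 2*p² + 63*p)
S + c(P) = -48697 - 26*(63 + 2*(-26)) = -48697 - 26*(63 - 52) = -48697 - 26*11 = -48697 - 286 = -48983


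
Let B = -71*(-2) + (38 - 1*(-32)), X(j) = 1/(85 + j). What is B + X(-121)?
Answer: 7631/36 ≈ 211.97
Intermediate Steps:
B = 212 (B = 142 + (38 + 32) = 142 + 70 = 212)
B + X(-121) = 212 + 1/(85 - 121) = 212 + 1/(-36) = 212 - 1/36 = 7631/36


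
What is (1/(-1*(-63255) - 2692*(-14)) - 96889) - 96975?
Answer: -19569213751/100943 ≈ -1.9386e+5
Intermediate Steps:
(1/(-1*(-63255) - 2692*(-14)) - 96889) - 96975 = (1/(63255 + 37688) - 96889) - 96975 = (1/100943 - 96889) - 96975 = -9780266326/100943 - 96975 = -19569213751/100943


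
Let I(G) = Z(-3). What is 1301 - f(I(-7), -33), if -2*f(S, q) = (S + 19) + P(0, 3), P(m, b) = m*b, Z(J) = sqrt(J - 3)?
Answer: 2621/2 + I*sqrt(6)/2 ≈ 1310.5 + 1.2247*I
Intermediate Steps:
Z(J) = sqrt(-3 + J)
I(G) = I*sqrt(6) (I(G) = sqrt(-3 - 3) = sqrt(-6) = I*sqrt(6))
P(m, b) = b*m
f(S, q) = -19/2 - S/2 (f(S, q) = -((S + 19) + 3*0)/2 = -((19 + S) + 0)/2 = -(19 + S)/2 = -19/2 - S/2)
1301 - f(I(-7), -33) = 1301 - (-19/2 - I*sqrt(6)/2) = 1301 + (19/2 + I*sqrt(6)/2) = 2621/2 + I*sqrt(6)/2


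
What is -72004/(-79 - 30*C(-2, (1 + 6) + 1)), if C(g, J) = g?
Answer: 72004/19 ≈ 3789.7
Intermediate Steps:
-72004/(-79 - 30*C(-2, (1 + 6) + 1)) = -72004/(-79 - 30*(-2)) = -72004/(-79 + 60) = -72004/(-19) = -72004*(-1/19) = 72004/19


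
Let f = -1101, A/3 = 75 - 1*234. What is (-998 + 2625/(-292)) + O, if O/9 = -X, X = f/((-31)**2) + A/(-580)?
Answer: -20427381457/20344370 ≈ -1004.1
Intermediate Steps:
A = -477 (A = 3*(75 - 1*234) = 3*(75 - 234) = 3*(-159) = -477)
X = -180183/557380 (X = -1101/((-31)**2) - 477/(-580) = -1101/961 - 477*(-1/580) = -1101*1/961 + 477/580 = -1101/961 + 477/580 = -180183/557380 ≈ -0.32327)
O = 1621647/557380 (O = 9*(-1*(-180183/557380)) = 9*(180183/557380) = 1621647/557380 ≈ 2.9094)
(-998 + 2625/(-292)) + O = (-998 + 2625/(-292)) + 1621647/557380 = (-998 + 2625*(-1/292)) + 1621647/557380 = (-998 - 2625/292) + 1621647/557380 = -294041/292 + 1621647/557380 = -20427381457/20344370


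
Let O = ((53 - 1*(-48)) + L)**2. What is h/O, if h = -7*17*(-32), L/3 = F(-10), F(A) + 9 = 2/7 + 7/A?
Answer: 18659200/25938649 ≈ 0.71936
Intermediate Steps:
F(A) = -61/7 + 7/A (F(A) = -9 + (2/7 + 7/A) = -61/7 + 7/A)
L = -1977/70 (L = 3*(-61/7 + 7/(-10)) = 3*(-61/7 + 7*(-1/10)) = 3*(-61/7 - 7/10) = 3*(-659/70) = -1977/70 ≈ -28.243)
h = 3808 (h = -119*(-32) = 3808)
O = 25938649/4900 (O = ((53 - 1*(-48)) - 1977/70)**2 = ((53 + 48) - 1977/70)**2 = (101 - 1977/70)**2 = (5093/70)**2 = 25938649/4900 ≈ 5293.6)
h/O = 3808/(25938649/4900) = 3808*(4900/25938649) = 18659200/25938649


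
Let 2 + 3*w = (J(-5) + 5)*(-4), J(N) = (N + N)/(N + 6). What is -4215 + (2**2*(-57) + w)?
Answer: -4437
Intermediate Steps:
J(N) = 2*N/(6 + N) (J(N) = (2*N)/(6 + N) = 2*N/(6 + N))
w = 6 (w = -2/3 + ((2*(-5)/(6 - 5) + 5)*(-4))/3 = -2/3 + ((2*(-5)/1 + 5)*(-4))/3 = -2/3 + ((2*(-5)*1 + 5)*(-4))/3 = -2/3 + ((-10 + 5)*(-4))/3 = -2/3 + (-5*(-4))/3 = -2/3 + (1/3)*20 = -2/3 + 20/3 = 6)
-4215 + (2**2*(-57) + w) = -4215 + (2**2*(-57) + 6) = -4215 + (4*(-57) + 6) = -4215 + (-228 + 6) = -4215 - 222 = -4437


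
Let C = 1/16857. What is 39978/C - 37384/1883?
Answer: 1268970884534/1883 ≈ 6.7391e+8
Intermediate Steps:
C = 1/16857 ≈ 5.9323e-5
39978/C - 37384/1883 = 39978/(1/16857) - 37384/1883 = 39978*16857 - 37384*1/1883 = 673909146 - 37384/1883 = 1268970884534/1883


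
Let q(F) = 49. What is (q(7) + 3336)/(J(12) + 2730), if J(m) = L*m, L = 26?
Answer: 3385/3042 ≈ 1.1128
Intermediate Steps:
J(m) = 26*m
(q(7) + 3336)/(J(12) + 2730) = (49 + 3336)/(26*12 + 2730) = 3385/(312 + 2730) = 3385/3042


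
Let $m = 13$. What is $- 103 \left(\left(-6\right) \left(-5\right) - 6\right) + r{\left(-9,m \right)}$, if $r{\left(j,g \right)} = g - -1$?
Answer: $-2458$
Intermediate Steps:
$r{\left(j,g \right)} = 1 + g$ ($r{\left(j,g \right)} = g + 1 = 1 + g$)
$- 103 \left(\left(-6\right) \left(-5\right) - 6\right) + r{\left(-9,m \right)} = - 103 \left(\left(-6\right) \left(-5\right) - 6\right) + \left(1 + 13\right) = - 103 \left(30 - 6\right) + 14 = \left(-103\right) 24 + 14 = -2472 + 14 = -2458$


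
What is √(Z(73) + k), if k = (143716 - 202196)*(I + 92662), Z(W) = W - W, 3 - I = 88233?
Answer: 16*I*√1012435 ≈ 16099.0*I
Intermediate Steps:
I = -88230 (I = 3 - 1*88233 = 3 - 88233 = -88230)
Z(W) = 0
k = -259183360 (k = (143716 - 202196)*(-88230 + 92662) = -58480*4432 = -259183360)
√(Z(73) + k) = √(0 - 259183360) = √(-259183360) = 16*I*√1012435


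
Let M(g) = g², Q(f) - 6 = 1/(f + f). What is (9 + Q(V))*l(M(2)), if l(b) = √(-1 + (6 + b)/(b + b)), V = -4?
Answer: 119/16 ≈ 7.4375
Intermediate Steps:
Q(f) = 6 + 1/(2*f) (Q(f) = 6 + 1/(f + f) = 6 + 1/(2*f))
l(b) = √(-1 + (6 + b)/(2*b)) (l(b) = √(-1 + (6 + b)/((2*b))) = √(-1 + (6 + b)*(1/(2*b))) = √(-1 + (6 + b)/(2*b)))
(9 + Q(V))*l(M(2)) = (9 + (6 + (½)/(-4)))*(√2*√((6 - 1*2²)/(2²))/2) = (9 + (6 + (½)*(-¼)))*(√2*√((6 - 1*4)/4)/2) = (9 + (6 - ⅛))*(√2*√((6 - 4)/4)/2) = (9 + 47/8)*(√2*√((¼)*2)/2) = 119*(√2*√(½)/2)/8 = 119*(√2*(√2/2)/2)/8 = (119/8)*(½) = 119/16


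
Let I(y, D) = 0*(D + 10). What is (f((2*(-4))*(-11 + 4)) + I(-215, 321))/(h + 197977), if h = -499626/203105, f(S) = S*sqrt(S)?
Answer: 22747760*sqrt(14)/40209618959 ≈ 0.0021168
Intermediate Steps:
I(y, D) = 0 (I(y, D) = 0*(10 + D) = 0)
f(S) = S**(3/2)
h = -499626/203105 (h = -499626*1/203105 = -499626/203105 ≈ -2.4599)
(f((2*(-4))*(-11 + 4)) + I(-215, 321))/(h + 197977) = (((2*(-4))*(-11 + 4))**(3/2) + 0)/(-499626/203105 + 197977) = ((-8*(-7))**(3/2) + 0)/(40209618959/203105) = (56**(3/2) + 0)*(203105/40209618959) = (112*sqrt(14) + 0)*(203105/40209618959) = (112*sqrt(14))*(203105/40209618959) = 22747760*sqrt(14)/40209618959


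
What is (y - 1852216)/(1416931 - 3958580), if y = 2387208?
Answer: -534992/2541649 ≈ -0.21049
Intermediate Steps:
(y - 1852216)/(1416931 - 3958580) = (2387208 - 1852216)/(1416931 - 3958580) = 534992/(-2541649) = 534992*(-1/2541649) = -534992/2541649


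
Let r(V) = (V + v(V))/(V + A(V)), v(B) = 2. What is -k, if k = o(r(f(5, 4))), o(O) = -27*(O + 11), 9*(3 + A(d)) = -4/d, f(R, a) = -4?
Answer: 9450/31 ≈ 304.84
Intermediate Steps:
A(d) = -3 - 4/(9*d) (A(d) = -3 + (-4/d)/9 = -3 - 4/(9*d))
r(V) = (2 + V)/(-3 + V - 4/(9*V)) (r(V) = (V + 2)/(V + (-3 - 4/(9*V))) = (2 + V)/(-3 + V - 4/(9*V)))
o(O) = -297 - 27*O (o(O) = -27*(11 + O) = -297 - 27*O)
k = -9450/31 (k = -297 - (-243)*(-4)*(2 - 4)/(4 - 9*(-4)*(-3 - 4)) = -297 - (-243)*(-4)*(-2)/(4 - 9*(-4)*(-7)) = -297 - (-243)*(-4)*(-2)/(4 - 252) = -297 - (-243)*(-4)*(-2)/(-248) = -297 - (-243)*(-4)*(-1)*(-2)/248 = -297 - 27*9/31 = -297 - 243/31 = -9450/31 ≈ -304.84)
-k = -1*(-9450/31) = 9450/31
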